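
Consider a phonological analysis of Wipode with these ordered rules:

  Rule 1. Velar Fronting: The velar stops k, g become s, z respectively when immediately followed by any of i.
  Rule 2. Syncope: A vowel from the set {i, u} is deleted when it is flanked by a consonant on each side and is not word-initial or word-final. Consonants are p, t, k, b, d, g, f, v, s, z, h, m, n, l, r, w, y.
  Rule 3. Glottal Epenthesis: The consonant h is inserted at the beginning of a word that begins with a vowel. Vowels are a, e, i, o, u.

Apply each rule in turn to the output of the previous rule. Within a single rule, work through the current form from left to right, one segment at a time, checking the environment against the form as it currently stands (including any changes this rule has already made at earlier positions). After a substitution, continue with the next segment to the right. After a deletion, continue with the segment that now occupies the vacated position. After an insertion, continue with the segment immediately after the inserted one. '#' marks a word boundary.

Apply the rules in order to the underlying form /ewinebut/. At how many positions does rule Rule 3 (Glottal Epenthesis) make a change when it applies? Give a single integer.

Rule 1 Velar Fronting: no change — [ewinebut]
Rule 2 Syncope: [ewinebut] → [ewnebt]
Rule 3 Glottal Epenthesis: [ewnebt] → [hewnebt]
Rule Rule 3 changed 1 position(s).

1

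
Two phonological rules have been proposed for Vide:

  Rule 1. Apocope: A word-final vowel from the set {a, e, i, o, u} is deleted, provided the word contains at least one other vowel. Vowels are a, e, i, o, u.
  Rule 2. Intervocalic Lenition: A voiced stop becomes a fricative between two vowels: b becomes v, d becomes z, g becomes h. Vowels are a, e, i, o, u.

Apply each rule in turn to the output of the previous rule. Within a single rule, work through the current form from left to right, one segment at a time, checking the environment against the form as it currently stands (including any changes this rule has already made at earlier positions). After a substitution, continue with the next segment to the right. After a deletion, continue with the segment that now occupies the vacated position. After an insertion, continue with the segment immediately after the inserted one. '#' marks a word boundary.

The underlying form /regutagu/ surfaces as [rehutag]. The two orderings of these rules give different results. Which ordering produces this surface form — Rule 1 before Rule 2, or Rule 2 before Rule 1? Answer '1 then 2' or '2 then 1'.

1 then 2

Order 1 then 2:
  1 Apocope: [regutagu] → [regutag]
  2 Intervocalic Lenition: [regutag] → [rehutag]
  result: [rehutag]
Order 2 then 1:
  2 Intervocalic Lenition: [regutagu] → [rehutahu]
  1 Apocope: [rehutahu] → [rehutah]
  result: [rehutah]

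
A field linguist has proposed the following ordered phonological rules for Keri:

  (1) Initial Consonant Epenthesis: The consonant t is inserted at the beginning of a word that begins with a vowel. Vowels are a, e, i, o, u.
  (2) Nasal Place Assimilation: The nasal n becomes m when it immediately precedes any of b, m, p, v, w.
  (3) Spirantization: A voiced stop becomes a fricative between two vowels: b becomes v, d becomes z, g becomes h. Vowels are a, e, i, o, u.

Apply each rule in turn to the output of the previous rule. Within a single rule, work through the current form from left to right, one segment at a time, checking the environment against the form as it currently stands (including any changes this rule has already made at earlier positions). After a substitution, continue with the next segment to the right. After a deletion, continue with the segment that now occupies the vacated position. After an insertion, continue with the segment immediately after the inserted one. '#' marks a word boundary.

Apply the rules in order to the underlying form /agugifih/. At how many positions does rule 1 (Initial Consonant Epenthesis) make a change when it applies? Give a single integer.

(1) Initial Consonant Epenthesis: [agugifih] → [tagugifih]
(2) Nasal Place Assimilation: no change — [tagugifih]
(3) Spirantization: [tagugifih] → [tahuhifih]
Rule 1 changed 1 position(s).

1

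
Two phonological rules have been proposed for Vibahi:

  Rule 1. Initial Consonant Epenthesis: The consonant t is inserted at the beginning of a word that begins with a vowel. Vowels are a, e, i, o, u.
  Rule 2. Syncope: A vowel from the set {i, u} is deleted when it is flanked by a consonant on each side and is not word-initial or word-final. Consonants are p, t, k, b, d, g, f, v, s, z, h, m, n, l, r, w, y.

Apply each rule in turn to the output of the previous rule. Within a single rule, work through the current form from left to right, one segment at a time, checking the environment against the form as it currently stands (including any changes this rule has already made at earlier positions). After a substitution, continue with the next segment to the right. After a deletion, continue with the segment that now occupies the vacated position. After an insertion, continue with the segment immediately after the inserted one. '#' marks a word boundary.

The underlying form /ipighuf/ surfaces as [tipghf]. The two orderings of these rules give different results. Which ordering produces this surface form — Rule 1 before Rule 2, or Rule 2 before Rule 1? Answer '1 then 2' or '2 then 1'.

2 then 1

Order 1 then 2:
  1 Initial Consonant Epenthesis: [ipighuf] → [tipighuf]
  2 Syncope: [tipighuf] → [tpghf]
  result: [tpghf]
Order 2 then 1:
  2 Syncope: [ipighuf] → [ipghf]
  1 Initial Consonant Epenthesis: [ipghf] → [tipghf]
  result: [tipghf]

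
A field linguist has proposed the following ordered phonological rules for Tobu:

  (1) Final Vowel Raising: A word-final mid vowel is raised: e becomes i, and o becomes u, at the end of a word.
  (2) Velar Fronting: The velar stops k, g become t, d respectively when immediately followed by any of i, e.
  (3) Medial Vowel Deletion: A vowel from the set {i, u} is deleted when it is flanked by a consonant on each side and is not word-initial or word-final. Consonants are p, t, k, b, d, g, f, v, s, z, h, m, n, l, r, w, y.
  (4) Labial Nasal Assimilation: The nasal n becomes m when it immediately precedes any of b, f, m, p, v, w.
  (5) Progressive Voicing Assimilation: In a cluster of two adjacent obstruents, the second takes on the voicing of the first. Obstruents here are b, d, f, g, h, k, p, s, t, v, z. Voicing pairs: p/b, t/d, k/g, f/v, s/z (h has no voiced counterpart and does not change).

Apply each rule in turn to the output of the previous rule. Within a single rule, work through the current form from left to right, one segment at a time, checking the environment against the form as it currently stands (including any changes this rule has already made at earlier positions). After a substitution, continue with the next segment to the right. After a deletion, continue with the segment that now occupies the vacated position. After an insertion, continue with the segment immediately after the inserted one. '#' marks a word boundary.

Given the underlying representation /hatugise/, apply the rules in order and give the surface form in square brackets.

(1) Final Vowel Raising: [hatugise] → [hatugisi]
(2) Velar Fronting: [hatugisi] → [hatudisi]
(3) Medial Vowel Deletion: [hatudisi] → [hatdsi]
(4) Labial Nasal Assimilation: no change — [hatdsi]
(5) Progressive Voicing Assimilation: [hatdsi] → [hattsi]

[hattsi]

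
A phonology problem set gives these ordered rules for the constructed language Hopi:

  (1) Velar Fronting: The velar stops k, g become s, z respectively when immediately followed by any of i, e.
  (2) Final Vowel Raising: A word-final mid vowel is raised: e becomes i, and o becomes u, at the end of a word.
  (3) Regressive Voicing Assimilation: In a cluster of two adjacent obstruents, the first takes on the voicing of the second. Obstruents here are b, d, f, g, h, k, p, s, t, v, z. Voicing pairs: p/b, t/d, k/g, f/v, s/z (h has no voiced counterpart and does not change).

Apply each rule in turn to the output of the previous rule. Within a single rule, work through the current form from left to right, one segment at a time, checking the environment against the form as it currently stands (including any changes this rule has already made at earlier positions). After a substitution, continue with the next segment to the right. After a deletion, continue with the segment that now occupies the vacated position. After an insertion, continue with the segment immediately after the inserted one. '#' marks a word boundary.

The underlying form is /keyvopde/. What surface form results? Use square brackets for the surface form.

[seyvobdi]

(1) Velar Fronting: [keyvopde] → [seyvopde]
(2) Final Vowel Raising: [seyvopde] → [seyvopdi]
(3) Regressive Voicing Assimilation: [seyvopdi] → [seyvobdi]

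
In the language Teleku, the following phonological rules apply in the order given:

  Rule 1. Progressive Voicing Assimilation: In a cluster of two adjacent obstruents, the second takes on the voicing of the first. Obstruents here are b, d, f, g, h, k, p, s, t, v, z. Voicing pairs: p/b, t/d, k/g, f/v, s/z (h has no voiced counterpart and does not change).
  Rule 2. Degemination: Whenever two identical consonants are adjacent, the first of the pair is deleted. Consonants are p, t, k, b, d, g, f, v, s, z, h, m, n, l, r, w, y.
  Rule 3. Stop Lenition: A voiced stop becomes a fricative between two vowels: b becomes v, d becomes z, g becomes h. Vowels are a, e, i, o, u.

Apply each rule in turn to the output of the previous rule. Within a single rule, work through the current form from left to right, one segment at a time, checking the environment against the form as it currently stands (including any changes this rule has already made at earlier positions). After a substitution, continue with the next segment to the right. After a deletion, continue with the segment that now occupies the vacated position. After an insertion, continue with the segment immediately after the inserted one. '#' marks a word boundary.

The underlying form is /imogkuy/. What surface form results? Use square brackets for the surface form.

Rule 1 Progressive Voicing Assimilation: [imogkuy] → [imogguy]
Rule 2 Degemination: [imogguy] → [imoguy]
Rule 3 Stop Lenition: [imoguy] → [imohuy]

[imohuy]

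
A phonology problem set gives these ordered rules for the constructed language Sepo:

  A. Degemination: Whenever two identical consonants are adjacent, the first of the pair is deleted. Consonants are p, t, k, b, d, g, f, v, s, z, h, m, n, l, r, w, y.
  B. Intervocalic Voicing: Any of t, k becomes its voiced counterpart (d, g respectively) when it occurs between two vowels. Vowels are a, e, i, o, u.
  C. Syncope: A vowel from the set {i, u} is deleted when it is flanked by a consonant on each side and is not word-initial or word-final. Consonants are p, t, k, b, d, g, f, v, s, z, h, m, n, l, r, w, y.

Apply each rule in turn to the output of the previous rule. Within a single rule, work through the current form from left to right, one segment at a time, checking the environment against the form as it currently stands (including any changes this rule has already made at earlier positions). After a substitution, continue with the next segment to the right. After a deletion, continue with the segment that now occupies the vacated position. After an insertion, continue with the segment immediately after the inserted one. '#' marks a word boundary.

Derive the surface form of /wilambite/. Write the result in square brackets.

[wlambde]

A Degemination: no change — [wilambite]
B Intervocalic Voicing: [wilambite] → [wilambide]
C Syncope: [wilambide] → [wlambde]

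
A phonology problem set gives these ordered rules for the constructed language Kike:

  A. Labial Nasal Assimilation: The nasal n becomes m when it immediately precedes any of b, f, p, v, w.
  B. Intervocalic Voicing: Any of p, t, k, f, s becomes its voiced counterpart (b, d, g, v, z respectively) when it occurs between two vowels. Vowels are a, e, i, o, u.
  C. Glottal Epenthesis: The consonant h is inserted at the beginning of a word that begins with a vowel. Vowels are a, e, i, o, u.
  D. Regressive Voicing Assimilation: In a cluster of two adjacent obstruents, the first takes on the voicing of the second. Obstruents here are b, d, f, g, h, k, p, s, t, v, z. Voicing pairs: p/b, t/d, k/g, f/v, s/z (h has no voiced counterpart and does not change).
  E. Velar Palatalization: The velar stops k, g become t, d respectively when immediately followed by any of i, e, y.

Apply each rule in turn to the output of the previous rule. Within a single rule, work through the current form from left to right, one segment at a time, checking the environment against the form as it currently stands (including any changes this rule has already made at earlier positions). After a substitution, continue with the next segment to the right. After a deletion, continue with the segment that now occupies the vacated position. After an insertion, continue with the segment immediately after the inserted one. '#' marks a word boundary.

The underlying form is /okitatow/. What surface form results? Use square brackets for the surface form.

[hodidadow]

A Labial Nasal Assimilation: no change — [okitatow]
B Intervocalic Voicing: [okitatow] → [ogidadow]
C Glottal Epenthesis: [ogidadow] → [hogidadow]
D Regressive Voicing Assimilation: no change — [hogidadow]
E Velar Palatalization: [hogidadow] → [hodidadow]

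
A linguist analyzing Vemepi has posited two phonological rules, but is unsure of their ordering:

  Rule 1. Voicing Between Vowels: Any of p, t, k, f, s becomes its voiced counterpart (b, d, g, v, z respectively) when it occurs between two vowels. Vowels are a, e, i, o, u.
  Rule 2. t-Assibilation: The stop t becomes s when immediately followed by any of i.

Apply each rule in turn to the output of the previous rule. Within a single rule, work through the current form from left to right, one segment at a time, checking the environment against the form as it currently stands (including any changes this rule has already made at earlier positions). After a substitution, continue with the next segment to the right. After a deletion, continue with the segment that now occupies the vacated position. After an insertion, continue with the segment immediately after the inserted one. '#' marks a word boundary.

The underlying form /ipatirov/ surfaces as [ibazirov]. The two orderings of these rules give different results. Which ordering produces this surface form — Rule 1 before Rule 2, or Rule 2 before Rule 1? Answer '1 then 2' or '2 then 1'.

2 then 1

Order 1 then 2:
  1 Voicing Between Vowels: [ipatirov] → [ibadirov]
  2 t-Assibilation: no change — [ibadirov]
  result: [ibadirov]
Order 2 then 1:
  2 t-Assibilation: [ipatirov] → [ipasirov]
  1 Voicing Between Vowels: [ipasirov] → [ibazirov]
  result: [ibazirov]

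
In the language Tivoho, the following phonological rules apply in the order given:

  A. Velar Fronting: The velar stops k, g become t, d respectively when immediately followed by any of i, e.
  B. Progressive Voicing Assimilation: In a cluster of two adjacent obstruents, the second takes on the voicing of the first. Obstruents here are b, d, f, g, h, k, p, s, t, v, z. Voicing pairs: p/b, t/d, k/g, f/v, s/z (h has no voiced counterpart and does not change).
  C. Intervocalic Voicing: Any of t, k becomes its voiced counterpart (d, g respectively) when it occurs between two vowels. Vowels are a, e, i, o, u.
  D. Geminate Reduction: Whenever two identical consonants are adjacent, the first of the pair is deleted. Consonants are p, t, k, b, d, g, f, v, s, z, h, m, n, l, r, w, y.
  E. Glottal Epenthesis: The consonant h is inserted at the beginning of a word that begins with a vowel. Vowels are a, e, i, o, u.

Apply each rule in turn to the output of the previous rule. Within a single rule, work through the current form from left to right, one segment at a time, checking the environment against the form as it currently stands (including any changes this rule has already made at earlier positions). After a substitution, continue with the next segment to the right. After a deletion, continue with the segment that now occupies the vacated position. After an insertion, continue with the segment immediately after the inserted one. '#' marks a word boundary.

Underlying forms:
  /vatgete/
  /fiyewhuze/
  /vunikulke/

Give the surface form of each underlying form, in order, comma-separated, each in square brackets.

/vatgete/:
  A Velar Fronting: [vatgete] → [vatdete]
  B Progressive Voicing Assimilation: [vatdete] → [vattete]
  C Intervocalic Voicing: [vattete] → [vattede]
  D Geminate Reduction: [vattede] → [vatede]
  E Glottal Epenthesis: no change — [vatede]
/fiyewhuze/:
  A Velar Fronting: no change — [fiyewhuze]
  B Progressive Voicing Assimilation: no change — [fiyewhuze]
  C Intervocalic Voicing: no change — [fiyewhuze]
  D Geminate Reduction: no change — [fiyewhuze]
  E Glottal Epenthesis: no change — [fiyewhuze]
/vunikulke/:
  A Velar Fronting: [vunikulke] → [vunikulte]
  B Progressive Voicing Assimilation: no change — [vunikulte]
  C Intervocalic Voicing: [vunikulte] → [vunigulte]
  D Geminate Reduction: no change — [vunigulte]
  E Glottal Epenthesis: no change — [vunigulte]

[vatede], [fiyewhuze], [vunigulte]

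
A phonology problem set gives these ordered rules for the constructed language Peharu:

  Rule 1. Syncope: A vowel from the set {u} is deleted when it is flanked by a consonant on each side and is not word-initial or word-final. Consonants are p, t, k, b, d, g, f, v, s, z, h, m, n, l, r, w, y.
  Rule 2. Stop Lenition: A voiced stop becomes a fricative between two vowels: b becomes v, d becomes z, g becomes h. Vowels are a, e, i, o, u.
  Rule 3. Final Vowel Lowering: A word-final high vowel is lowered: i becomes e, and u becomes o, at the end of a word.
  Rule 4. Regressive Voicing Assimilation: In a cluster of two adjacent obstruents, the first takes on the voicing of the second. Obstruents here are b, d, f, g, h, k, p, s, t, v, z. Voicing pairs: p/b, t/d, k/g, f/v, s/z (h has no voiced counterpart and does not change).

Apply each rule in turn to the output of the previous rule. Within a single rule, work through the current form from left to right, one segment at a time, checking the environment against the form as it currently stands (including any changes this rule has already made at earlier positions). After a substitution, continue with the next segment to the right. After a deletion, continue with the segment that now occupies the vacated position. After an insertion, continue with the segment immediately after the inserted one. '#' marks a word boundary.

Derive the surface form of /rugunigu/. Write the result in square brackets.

Rule 1 Syncope: [rugunigu] → [rgnigu]
Rule 2 Stop Lenition: [rgnigu] → [rgnihu]
Rule 3 Final Vowel Lowering: [rgnihu] → [rgniho]
Rule 4 Regressive Voicing Assimilation: no change — [rgniho]

[rgniho]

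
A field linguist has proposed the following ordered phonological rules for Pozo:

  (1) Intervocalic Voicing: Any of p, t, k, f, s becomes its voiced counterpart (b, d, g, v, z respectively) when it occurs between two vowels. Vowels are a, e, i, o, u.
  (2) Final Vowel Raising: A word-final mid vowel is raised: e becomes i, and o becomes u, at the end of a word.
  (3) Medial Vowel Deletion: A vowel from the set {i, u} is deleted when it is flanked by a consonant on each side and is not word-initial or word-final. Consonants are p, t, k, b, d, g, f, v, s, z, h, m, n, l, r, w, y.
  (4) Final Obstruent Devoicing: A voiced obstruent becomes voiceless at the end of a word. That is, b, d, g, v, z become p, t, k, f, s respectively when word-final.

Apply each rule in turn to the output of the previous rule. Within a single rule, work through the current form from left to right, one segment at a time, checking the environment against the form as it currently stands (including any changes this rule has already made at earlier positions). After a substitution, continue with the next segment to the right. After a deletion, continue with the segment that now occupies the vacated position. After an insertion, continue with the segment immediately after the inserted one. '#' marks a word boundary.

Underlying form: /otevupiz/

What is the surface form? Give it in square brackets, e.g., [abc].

[odevbs]

(1) Intervocalic Voicing: [otevupiz] → [odevubiz]
(2) Final Vowel Raising: no change — [odevubiz]
(3) Medial Vowel Deletion: [odevubiz] → [odevbz]
(4) Final Obstruent Devoicing: [odevbz] → [odevbs]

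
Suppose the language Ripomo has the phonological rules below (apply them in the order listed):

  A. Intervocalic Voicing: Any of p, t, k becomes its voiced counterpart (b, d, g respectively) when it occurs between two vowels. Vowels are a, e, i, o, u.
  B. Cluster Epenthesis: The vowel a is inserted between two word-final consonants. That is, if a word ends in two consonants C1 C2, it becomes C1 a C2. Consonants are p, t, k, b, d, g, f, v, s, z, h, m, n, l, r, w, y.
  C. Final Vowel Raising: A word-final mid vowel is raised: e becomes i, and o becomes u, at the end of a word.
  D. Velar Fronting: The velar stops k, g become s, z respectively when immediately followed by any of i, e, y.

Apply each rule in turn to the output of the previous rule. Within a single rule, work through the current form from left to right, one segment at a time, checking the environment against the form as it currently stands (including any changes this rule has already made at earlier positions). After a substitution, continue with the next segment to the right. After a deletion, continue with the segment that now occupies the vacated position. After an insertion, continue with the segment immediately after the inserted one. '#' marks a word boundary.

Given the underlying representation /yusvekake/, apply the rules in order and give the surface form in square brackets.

[yusvegazi]

A Intervocalic Voicing: [yusvekake] → [yusvegage]
B Cluster Epenthesis: no change — [yusvegage]
C Final Vowel Raising: [yusvegage] → [yusvegagi]
D Velar Fronting: [yusvegagi] → [yusvegazi]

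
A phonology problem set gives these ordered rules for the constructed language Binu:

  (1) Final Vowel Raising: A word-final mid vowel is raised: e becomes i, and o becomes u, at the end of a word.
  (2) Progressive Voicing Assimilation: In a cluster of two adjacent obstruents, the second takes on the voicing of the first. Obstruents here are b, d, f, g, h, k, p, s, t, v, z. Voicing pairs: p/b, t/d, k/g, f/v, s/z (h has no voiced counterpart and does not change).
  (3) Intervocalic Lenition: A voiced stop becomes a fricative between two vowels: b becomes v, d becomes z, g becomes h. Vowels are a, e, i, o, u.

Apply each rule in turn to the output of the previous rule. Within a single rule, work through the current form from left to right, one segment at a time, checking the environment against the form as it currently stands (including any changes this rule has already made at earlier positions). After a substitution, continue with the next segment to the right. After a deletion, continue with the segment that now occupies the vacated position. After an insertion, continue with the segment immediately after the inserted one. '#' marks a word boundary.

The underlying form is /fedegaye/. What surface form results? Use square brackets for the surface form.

[fezehayi]

(1) Final Vowel Raising: [fedegaye] → [fedegayi]
(2) Progressive Voicing Assimilation: no change — [fedegayi]
(3) Intervocalic Lenition: [fedegayi] → [fezehayi]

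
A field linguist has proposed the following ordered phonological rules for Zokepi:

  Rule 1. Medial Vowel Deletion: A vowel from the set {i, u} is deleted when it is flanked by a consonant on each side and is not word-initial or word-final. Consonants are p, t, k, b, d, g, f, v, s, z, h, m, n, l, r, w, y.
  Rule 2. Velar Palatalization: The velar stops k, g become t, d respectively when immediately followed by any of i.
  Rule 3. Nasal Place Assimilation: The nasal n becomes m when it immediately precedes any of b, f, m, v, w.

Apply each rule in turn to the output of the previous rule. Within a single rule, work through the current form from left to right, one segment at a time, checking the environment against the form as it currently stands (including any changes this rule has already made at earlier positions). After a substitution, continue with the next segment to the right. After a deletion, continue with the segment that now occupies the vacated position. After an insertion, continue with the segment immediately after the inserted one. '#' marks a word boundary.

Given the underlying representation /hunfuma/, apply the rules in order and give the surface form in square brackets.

[hmfma]

Rule 1 Medial Vowel Deletion: [hunfuma] → [hnfma]
Rule 2 Velar Palatalization: no change — [hnfma]
Rule 3 Nasal Place Assimilation: [hnfma] → [hmfma]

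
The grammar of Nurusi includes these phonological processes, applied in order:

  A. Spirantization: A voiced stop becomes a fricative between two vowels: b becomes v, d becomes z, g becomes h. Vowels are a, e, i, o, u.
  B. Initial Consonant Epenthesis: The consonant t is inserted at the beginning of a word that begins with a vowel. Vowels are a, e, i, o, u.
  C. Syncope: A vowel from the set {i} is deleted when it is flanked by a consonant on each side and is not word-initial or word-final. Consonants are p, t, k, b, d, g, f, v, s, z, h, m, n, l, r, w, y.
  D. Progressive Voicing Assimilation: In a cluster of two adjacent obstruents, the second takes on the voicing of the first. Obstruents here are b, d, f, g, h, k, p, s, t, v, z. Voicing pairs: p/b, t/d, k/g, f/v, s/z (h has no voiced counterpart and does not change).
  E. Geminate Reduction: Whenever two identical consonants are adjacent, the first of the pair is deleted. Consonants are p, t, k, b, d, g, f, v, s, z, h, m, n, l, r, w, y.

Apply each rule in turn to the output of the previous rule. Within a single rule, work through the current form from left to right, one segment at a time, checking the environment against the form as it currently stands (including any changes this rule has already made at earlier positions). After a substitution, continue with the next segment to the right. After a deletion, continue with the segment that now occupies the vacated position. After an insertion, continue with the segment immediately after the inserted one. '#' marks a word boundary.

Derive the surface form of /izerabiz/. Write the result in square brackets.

[tseravz]

A Spirantization: [izerabiz] → [izeraviz]
B Initial Consonant Epenthesis: [izeraviz] → [tizeraviz]
C Syncope: [tizeraviz] → [tzeravz]
D Progressive Voicing Assimilation: [tzeravz] → [tseravz]
E Geminate Reduction: no change — [tseravz]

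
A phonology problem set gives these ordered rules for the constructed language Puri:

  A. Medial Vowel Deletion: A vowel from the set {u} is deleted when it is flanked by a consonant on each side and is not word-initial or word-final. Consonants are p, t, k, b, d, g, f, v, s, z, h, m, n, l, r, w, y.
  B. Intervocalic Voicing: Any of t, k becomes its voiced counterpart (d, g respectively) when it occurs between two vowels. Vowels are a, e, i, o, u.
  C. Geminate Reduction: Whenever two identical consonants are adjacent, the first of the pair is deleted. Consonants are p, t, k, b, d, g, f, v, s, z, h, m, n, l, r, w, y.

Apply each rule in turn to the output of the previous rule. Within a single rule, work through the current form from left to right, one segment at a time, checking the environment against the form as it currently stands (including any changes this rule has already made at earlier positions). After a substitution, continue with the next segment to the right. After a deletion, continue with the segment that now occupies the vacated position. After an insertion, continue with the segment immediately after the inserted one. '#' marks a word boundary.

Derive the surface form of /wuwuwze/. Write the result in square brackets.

A Medial Vowel Deletion: [wuwuwze] → [wwwze]
B Intervocalic Voicing: no change — [wwwze]
C Geminate Reduction: [wwwze] → [wze]

[wze]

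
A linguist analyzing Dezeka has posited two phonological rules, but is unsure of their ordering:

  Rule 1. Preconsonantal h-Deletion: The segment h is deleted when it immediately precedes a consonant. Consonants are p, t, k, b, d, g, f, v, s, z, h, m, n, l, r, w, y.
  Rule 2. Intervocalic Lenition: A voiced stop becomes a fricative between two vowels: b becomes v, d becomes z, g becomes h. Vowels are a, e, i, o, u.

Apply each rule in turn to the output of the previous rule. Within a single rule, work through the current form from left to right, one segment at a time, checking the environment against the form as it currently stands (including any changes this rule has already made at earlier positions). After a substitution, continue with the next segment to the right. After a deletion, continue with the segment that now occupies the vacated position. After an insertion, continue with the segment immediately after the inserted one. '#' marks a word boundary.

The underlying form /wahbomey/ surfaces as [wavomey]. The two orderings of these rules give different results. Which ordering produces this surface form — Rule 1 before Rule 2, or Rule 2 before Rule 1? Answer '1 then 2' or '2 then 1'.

1 then 2

Order 1 then 2:
  1 Preconsonantal h-Deletion: [wahbomey] → [wabomey]
  2 Intervocalic Lenition: [wabomey] → [wavomey]
  result: [wavomey]
Order 2 then 1:
  2 Intervocalic Lenition: no change — [wahbomey]
  1 Preconsonantal h-Deletion: [wahbomey] → [wabomey]
  result: [wabomey]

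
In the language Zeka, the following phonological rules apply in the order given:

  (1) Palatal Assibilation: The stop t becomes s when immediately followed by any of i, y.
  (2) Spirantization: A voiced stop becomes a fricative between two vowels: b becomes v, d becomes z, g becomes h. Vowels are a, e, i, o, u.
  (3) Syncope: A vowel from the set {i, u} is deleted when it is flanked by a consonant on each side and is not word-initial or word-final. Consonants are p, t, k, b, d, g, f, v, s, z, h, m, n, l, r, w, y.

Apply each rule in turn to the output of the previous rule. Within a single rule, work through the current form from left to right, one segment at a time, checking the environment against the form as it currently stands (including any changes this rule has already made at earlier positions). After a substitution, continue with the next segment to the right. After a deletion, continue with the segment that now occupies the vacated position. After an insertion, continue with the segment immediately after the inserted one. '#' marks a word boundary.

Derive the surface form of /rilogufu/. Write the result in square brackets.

[rlohfu]

(1) Palatal Assibilation: no change — [rilogufu]
(2) Spirantization: [rilogufu] → [rilohufu]
(3) Syncope: [rilohufu] → [rlohfu]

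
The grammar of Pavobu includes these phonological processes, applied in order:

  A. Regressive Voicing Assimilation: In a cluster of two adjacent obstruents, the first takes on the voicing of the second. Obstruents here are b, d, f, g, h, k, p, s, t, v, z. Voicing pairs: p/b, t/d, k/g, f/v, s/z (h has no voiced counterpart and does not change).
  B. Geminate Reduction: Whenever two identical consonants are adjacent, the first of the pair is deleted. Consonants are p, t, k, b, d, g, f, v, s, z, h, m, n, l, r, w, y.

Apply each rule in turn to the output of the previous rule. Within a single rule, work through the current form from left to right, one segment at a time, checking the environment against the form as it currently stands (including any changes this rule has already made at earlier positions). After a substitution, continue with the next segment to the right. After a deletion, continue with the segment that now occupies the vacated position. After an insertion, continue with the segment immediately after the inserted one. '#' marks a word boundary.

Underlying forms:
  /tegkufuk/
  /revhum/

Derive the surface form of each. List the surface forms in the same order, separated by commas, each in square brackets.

[tekufuk], [refhum]

/tegkufuk/:
  A Regressive Voicing Assimilation: [tegkufuk] → [tekkufuk]
  B Geminate Reduction: [tekkufuk] → [tekufuk]
/revhum/:
  A Regressive Voicing Assimilation: [revhum] → [refhum]
  B Geminate Reduction: no change — [refhum]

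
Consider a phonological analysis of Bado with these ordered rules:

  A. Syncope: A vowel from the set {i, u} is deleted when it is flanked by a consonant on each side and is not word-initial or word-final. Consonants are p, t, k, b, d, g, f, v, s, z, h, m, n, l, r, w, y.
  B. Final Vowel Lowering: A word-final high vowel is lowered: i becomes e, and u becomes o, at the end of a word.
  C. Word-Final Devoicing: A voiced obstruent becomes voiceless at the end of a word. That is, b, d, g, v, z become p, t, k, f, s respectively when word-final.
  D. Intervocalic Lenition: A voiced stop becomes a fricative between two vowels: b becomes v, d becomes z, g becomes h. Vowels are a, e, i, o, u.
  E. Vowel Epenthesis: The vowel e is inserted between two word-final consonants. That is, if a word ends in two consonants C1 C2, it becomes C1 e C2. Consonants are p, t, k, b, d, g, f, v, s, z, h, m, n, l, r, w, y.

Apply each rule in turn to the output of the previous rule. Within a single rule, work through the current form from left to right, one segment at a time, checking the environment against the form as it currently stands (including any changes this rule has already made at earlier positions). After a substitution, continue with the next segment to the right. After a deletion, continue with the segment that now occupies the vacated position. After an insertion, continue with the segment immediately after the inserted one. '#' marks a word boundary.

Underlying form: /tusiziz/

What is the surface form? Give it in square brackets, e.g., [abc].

[tszes]

A Syncope: [tusiziz] → [tszz]
B Final Vowel Lowering: no change — [tszz]
C Word-Final Devoicing: [tszz] → [tszs]
D Intervocalic Lenition: no change — [tszs]
E Vowel Epenthesis: [tszs] → [tszes]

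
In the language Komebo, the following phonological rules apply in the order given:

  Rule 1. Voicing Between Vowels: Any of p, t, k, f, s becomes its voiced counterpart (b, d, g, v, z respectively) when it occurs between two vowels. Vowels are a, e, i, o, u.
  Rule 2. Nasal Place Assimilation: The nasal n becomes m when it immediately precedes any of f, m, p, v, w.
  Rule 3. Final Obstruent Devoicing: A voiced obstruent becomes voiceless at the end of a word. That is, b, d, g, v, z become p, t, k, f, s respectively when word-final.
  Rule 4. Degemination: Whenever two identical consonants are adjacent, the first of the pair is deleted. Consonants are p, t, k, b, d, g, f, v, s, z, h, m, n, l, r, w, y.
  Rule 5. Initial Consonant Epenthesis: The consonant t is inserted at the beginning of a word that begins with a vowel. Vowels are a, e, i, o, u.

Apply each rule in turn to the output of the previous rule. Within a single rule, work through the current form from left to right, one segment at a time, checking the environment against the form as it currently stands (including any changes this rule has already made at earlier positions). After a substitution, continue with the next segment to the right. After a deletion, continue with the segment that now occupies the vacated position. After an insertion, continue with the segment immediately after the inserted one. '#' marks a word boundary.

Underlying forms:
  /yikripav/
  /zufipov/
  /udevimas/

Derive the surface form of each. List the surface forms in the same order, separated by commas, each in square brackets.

[yikribaf], [zuvibof], [tudevimas]

/yikripav/:
  Rule 1 Voicing Between Vowels: [yikripav] → [yikribav]
  Rule 2 Nasal Place Assimilation: no change — [yikribav]
  Rule 3 Final Obstruent Devoicing: [yikribav] → [yikribaf]
  Rule 4 Degemination: no change — [yikribaf]
  Rule 5 Initial Consonant Epenthesis: no change — [yikribaf]
/zufipov/:
  Rule 1 Voicing Between Vowels: [zufipov] → [zuvibov]
  Rule 2 Nasal Place Assimilation: no change — [zuvibov]
  Rule 3 Final Obstruent Devoicing: [zuvibov] → [zuvibof]
  Rule 4 Degemination: no change — [zuvibof]
  Rule 5 Initial Consonant Epenthesis: no change — [zuvibof]
/udevimas/:
  Rule 1 Voicing Between Vowels: no change — [udevimas]
  Rule 2 Nasal Place Assimilation: no change — [udevimas]
  Rule 3 Final Obstruent Devoicing: no change — [udevimas]
  Rule 4 Degemination: no change — [udevimas]
  Rule 5 Initial Consonant Epenthesis: [udevimas] → [tudevimas]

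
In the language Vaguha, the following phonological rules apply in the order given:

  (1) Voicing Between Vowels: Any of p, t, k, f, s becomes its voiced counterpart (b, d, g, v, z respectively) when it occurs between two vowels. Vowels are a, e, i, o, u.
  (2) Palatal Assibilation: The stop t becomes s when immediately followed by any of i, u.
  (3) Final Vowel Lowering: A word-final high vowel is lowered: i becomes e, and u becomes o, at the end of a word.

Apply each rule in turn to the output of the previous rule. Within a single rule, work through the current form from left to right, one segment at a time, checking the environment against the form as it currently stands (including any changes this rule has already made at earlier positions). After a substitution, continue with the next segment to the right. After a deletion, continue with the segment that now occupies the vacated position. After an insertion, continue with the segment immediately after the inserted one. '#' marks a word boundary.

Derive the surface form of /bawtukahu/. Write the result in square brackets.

[bawsugaho]

(1) Voicing Between Vowels: [bawtukahu] → [bawtugahu]
(2) Palatal Assibilation: [bawtugahu] → [bawsugahu]
(3) Final Vowel Lowering: [bawsugahu] → [bawsugaho]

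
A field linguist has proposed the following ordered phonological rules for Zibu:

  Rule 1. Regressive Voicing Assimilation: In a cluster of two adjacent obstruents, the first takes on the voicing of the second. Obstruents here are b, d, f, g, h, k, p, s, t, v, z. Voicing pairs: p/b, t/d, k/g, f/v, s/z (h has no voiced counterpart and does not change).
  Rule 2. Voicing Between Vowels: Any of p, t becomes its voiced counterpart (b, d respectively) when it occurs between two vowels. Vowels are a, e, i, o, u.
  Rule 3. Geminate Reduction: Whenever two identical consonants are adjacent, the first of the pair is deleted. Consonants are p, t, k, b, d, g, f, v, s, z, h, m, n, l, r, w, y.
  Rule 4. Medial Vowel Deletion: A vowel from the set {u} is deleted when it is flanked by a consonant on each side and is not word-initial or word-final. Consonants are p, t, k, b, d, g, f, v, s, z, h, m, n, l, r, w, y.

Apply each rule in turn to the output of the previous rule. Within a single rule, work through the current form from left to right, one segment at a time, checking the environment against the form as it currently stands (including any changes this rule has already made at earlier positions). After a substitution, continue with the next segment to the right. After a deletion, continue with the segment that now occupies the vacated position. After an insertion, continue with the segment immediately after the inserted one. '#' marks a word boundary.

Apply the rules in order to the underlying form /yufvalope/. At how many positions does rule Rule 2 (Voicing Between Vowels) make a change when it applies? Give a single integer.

1

Rule 1 Regressive Voicing Assimilation: [yufvalope] → [yuvvalope]
Rule 2 Voicing Between Vowels: [yuvvalope] → [yuvvalobe]
Rule 3 Geminate Reduction: [yuvvalobe] → [yuvalobe]
Rule 4 Medial Vowel Deletion: [yuvalobe] → [yvalobe]
Rule Rule 2 changed 1 position(s).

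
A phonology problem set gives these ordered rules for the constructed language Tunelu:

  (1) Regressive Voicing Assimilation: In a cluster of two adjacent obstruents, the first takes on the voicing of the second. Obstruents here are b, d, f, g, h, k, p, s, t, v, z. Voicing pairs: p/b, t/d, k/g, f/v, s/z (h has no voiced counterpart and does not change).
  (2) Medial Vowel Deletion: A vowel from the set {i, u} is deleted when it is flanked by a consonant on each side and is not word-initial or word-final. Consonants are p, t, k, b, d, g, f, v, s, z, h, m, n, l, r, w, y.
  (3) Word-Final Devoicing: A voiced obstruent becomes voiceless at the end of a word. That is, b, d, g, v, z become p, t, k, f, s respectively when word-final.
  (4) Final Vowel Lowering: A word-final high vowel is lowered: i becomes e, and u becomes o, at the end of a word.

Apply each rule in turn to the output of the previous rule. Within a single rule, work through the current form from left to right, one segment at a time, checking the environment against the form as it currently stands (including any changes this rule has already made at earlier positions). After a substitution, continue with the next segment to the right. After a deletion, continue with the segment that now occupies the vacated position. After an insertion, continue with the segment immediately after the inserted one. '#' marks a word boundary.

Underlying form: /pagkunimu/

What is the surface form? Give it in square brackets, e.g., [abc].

[pakknmo]

(1) Regressive Voicing Assimilation: [pagkunimu] → [pakkunimu]
(2) Medial Vowel Deletion: [pakkunimu] → [pakknmu]
(3) Word-Final Devoicing: no change — [pakknmu]
(4) Final Vowel Lowering: [pakknmu] → [pakknmo]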